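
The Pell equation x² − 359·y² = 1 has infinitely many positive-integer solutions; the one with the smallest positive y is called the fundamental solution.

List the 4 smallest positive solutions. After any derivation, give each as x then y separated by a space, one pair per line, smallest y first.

360 19
259199 13680
186622920 9849581
134368243201 7091684640

d=359: √d = [18; 1,17,1,36] (ℓ=4, even), read p_3/q_3
a_0=18:  p_0=18·1+0=18,  q_0=18·0+1=1
…
a_2=17:  p_2=17·19+18=341,  q_2=17·1+1=18
a_3=1:  p_3=1·341+19=360,  q_3=1·18+1=19
(x₁, y₁) = (360, 19);  360² − 359·19² = 1 ✓
n=2: (360,19)∘(360,19) = (360·360+359·19·19, 360·19+19·360) = (259199,13680)
n=3: (259199,13680)∘(360,19) = (360·259199+359·19·13680, 360·13680+19·259199) = (186622920,9849581)
n=4: (186622920,9849581)∘(360,19) = (360·186622920+359·19·9849581, 360·9849581+19·186622920) = (134368243201,7091684640)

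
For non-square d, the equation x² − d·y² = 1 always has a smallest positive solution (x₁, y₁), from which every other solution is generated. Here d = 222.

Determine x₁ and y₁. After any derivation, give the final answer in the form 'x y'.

149 10

√222 = [14; 1,8,1,28, …], period ℓ=4 (even) → k=3
i=0: a=14 ⇒ p=14, q=1
i=1: a=1 ⇒ p=15, q=1
i=2: a=8 ⇒ p=134, q=9
i=3: a=1 ⇒ p=149, q=10
fundamental: x₁=149, y₁=10  (since 22201 − 222·100 = 1)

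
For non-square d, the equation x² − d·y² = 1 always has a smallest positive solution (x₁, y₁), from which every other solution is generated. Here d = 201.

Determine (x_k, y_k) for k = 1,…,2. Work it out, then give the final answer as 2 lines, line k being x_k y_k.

515095 36332
530645718049 37428863080

√201 → a₀=14, period (5,1,1,1,2,…,1,5,28); ℓ=14 even so k=13
k=0  a_k=14  p_k/q_k = 14/1
…
k=3  a_k=1  p_k/q_k = 156/11
k=4  a_k=1  p_k/q_k = 241/17
…
k=10  a_k=1  p_k/q_k = 33317/2350
…
k=12  a_k=1  p_k/q_k = 91402/6447
k=13  a_k=5  p_k/q_k = 515095/36332
(x₁, y₁) = (515095, 36332);  515095² − 201·36332² = 1 ✓
k=2:  x_2 = 515095·515095+201·36332·36332 = 530645718049,  y_2 = 515095·36332+36332·515095 = 37428863080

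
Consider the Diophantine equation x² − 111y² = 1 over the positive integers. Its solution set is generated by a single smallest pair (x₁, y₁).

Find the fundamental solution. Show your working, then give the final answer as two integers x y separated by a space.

295 28

√111 = [10; 1,1,6,1,1,20, …], period ℓ=6 (even) → k=5
i=0: a=10 ⇒ p=10, q=1
i=1: a=1 ⇒ p=11, q=1
i=2: a=1 ⇒ p=21, q=2
i=3: a=6 ⇒ p=137, q=13
i=4: a=1 ⇒ p=158, q=15
i=5: a=1 ⇒ p=295, q=28
(x₁, y₁) = (295, 28);  295² − 111·28² = 1 ✓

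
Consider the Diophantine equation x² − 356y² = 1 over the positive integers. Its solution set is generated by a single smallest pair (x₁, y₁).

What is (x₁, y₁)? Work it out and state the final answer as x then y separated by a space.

d=356: √d = [18; 1,6,1,1,2,…,6,1,36] (ℓ=14, even), read p_13/q_13
a_0=18:  p_0=18·1+0=18,  q_0=18·0+1=1
a_1=1:  p_1=1·18+1=19,  q_1=1·1+0=1
…
a_4=1:  p_4=1·151+132=283,  q_4=1·8+7=15
a_5=2:  p_5=2·283+151=717,  q_5=2·15+8=38
a_6=1:  p_6=1·717+283=1000,  q_6=1·38+15=53
…
a_8=1:  p_8=1·8717+1000=9717,  q_8=1·462+53=515
a_9=2:  p_9=2·9717+8717=28151,  q_9=2·515+462=1492
a_10=1:  p_10=1·28151+9717=37868,  q_10=1·1492+515=2007
a_11=1:  p_11=1·37868+28151=66019,  q_11=1·2007+1492=3499
a_12=6:  p_12=6·66019+37868=433982,  q_12=6·3499+2007=23001
a_13=1:  p_13=1·433982+66019=500001,  q_13=1·23001+3499=26500
fundamental: x₁=500001, y₁=26500  (since 250001000001 − 356·702250000 = 1)

500001 26500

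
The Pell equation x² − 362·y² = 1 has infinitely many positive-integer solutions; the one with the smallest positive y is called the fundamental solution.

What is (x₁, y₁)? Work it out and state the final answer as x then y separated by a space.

723 38

√362 = [19; 38, …], period ℓ=1 (odd) → k=1
step 0: (19, 1)  from 19·(1,0) + (0,1)
step 1: (723, 38)  from 38·(19,1) + (1,0)
→ (723, 38).  Check: 723²=522729, 362·38²=522728, difference 1.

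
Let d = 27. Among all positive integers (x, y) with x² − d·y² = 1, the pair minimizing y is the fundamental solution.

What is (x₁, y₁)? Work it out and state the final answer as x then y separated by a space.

√27 → a₀=5, period (5,10); ℓ=2 even so k=1
a_0=5:  p_0=5·1+0=5,  q_0=5·0+1=1
a_1=5:  p_1=5·5+1=26,  q_1=5·1+0=5
(x₁, y₁) = (26, 5);  26² − 27·5² = 1 ✓

26 5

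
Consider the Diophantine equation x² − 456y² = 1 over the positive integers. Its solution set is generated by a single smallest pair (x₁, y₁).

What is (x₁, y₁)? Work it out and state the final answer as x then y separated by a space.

√456 → a₀=21, period (2,1,4,1,2,42); ℓ=6 even so k=5
a_0=21:  p_0=21·1+0=21,  q_0=21·0+1=1
…
a_4=1:  p_4=1·299+64=363,  q_4=1·14+3=17
a_5=2:  p_5=2·363+299=1025,  q_5=2·17+14=48
fundamental: x₁=1025, y₁=48  (since 1050625 − 456·2304 = 1)

1025 48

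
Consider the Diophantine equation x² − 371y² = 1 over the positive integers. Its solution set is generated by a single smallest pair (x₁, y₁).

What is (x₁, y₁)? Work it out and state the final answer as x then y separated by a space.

1695 88

[19; 3,1,4,1,3,38] for √371; ℓ=6 ⇒ convergent index 5
i=0: a=19 ⇒ p=19, q=1
i=1: a=3 ⇒ p=58, q=3
…
i=3: a=4 ⇒ p=366, q=19
i=4: a=1 ⇒ p=443, q=23
i=5: a=3 ⇒ p=1695, q=88
→ (1695, 88).  Check: 1695²=2873025, 371·88²=2873024, difference 1.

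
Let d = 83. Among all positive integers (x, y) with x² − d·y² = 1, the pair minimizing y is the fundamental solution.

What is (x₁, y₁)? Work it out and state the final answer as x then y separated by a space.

√83 → a₀=9, period (9,18); ℓ=2 even so k=1
k=0  a_k=9  p_k/q_k = 9/1
k=1  a_k=9  p_k/q_k = 82/9
→ (82, 9).  Check: 82²=6724, 83·9²=6723, difference 1.

82 9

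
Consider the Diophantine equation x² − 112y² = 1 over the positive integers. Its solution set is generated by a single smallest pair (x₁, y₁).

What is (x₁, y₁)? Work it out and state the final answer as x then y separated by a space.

127 12

√112 → a₀=10, period (1,1,2,1,1,20); ℓ=6 even so k=5
a_0=10:  p_0=10·1+0=10,  q_0=10·0+1=1
a_1=1:  p_1=1·10+1=11,  q_1=1·1+0=1
…
a_3=2:  p_3=2·21+11=53,  q_3=2·2+1=5
a_4=1:  p_4=1·53+21=74,  q_4=1·5+2=7
a_5=1:  p_5=1·74+53=127,  q_5=1·7+5=12
→ (127, 12).  Check: 127²=16129, 112·12²=16128, difference 1.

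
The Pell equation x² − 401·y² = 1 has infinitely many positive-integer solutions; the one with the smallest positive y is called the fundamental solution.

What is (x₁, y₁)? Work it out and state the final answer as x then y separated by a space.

[20; 40] for √401; ℓ=1 ⇒ convergent index 1
i=0: a=20 ⇒ p=20, q=1
i=1: a=40 ⇒ p=801, q=40
→ (801, 40).  Check: 801²=641601, 401·40²=641600, difference 1.

801 40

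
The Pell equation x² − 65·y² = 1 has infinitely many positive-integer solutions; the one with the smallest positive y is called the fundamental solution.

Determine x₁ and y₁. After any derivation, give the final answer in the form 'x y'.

129 16

d=65: √d = [8; 16] (ℓ=1, odd), read p_1/q_1
i=0: a=8 ⇒ p=8, q=1
i=1: a=16 ⇒ p=129, q=16
(x₁, y₁) = (129, 16);  129² − 65·16² = 1 ✓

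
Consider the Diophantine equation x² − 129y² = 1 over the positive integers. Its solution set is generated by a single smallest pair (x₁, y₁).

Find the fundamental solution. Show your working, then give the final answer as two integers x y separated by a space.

√129 = [11; 2,1,3,1,6,1,3,1,2,22, …], period ℓ=10 (even) → k=9
k=0  a_k=11  p_k/q_k = 11/1
…
k=5  a_k=6  p_k/q_k = 1079/95
…
k=7  a_k=3  p_k/q_k = 4793/422
k=8  a_k=1  p_k/q_k = 6031/531
k=9  a_k=2  p_k/q_k = 16855/1484
→ (16855, 1484).  Check: 16855²=284091025, 129·1484²=284091024, difference 1.

16855 1484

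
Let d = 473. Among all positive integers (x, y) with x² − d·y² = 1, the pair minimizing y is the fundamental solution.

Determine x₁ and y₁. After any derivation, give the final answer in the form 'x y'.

√473 = [21; 1,2,1,42, …], period ℓ=4 (even) → k=3
a_0=21:  p_0=21·1+0=21,  q_0=21·0+1=1
…
a_2=2:  p_2=2·22+21=65,  q_2=2·1+1=3
a_3=1:  p_3=1·65+22=87,  q_3=1·3+1=4
→ (87, 4).  Check: 87²=7569, 473·4²=7568, difference 1.

87 4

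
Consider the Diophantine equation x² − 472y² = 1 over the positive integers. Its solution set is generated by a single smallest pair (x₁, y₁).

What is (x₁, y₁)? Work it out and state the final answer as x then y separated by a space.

306917 14127

[21; 1,2,1,1,1,…,2,1,42] for √472; ℓ=14 ⇒ convergent index 13
i=0: a=21 ⇒ p=21, q=1
i=1: a=1 ⇒ p=22, q=1
…
i=4: a=1 ⇒ p=152, q=7
i=5: a=1 ⇒ p=239, q=11
i=6: a=4 ⇒ p=1108, q=51
…
i=8: a=4 ⇒ p=24224, q=1115
i=9: a=1 ⇒ p=30003, q=1381
…
i=11: a=1 ⇒ p=84230, q=3877
i=12: a=2 ⇒ p=222687, q=10250
i=13: a=1 ⇒ p=306917, q=14127
fundamental: x₁=306917, y₁=14127  (since 94198044889 − 472·199572129 = 1)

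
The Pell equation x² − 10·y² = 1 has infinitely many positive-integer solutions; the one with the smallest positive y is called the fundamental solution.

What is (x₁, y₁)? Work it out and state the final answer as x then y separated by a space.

19 6

[3; 6] for √10; ℓ=1 ⇒ convergent index 1
a_0=3:  p_0=3·1+0=3,  q_0=3·0+1=1
a_1=6:  p_1=6·3+1=19,  q_1=6·1+0=6
→ (19, 6).  Check: 19²=361, 10·6²=360, difference 1.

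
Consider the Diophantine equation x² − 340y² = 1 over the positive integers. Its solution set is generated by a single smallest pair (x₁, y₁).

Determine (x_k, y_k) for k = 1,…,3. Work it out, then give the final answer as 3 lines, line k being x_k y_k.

√340 → a₀=18, period (2,3,1,1,1,…,3,2,36); ℓ=14 even so k=13
a_0=18:  p_0=18·1+0=18,  q_0=18·0+1=1
a_1=2:  p_1=2·18+1=37,  q_1=2·1+0=2
…
a_3=1:  p_3=1·129+37=166,  q_3=1·7+2=9
…
a_9=1:  p_9=1·7265+6509=13774,  q_9=1·394+353=747
…
a_11=1:  p_11=1·21039+13774=34813,  q_11=1·1141+747=1888
a_12=3:  p_12=3·34813+21039=125478,  q_12=3·1888+1141=6805
a_13=2:  p_13=2·125478+34813=285769,  q_13=2·6805+1888=15498
fundamental: x₁=285769, y₁=15498  (since 81663921361 − 340·240188004 = 1)
n=2: (285769,15498)∘(285769,15498) = (285769·285769+340·15498·15498, 285769·15498+15498·285769) = (163327842721,8857695924)
n=3: (163327842721,8857695924)∘(285769,15498) = (285769·163327842721+340·15498·8857695924, 285769·8857695924+15498·163327842721) = (93348068572789129,5062509812995614)

285769 15498
163327842721 8857695924
93348068572789129 5062509812995614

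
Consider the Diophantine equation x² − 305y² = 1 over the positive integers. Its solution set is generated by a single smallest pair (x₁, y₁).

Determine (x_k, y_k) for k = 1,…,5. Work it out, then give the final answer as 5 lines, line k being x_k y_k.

d=305: √d = [17; 2,6,2,34] (ℓ=4, even), read p_3/q_3
i=0: a=17 ⇒ p=17, q=1
…
i=2: a=6 ⇒ p=227, q=13
i=3: a=2 ⇒ p=489, q=28
(x₁, y₁) = (489, 28);  489² − 305·28² = 1 ✓
k=2:  x_2 = 489·489+305·28·28 = 478241,  y_2 = 489·28+28·489 = 27384
k=3:  x_3 = 489·478241+305·28·27384 = 467719209,  y_3 = 489·27384+28·478241 = 26781524
k=4:  x_4 = 489·467719209+305·28·26781524 = 457428908161,  y_4 = 489·26781524+28·467719209 = 26192303088
k=5:  x_5 = 489·457428908161+305·28·26192303088 = 447365004462249,  y_5 = 489·26192303088+28·457428908161 = 25616045638540

489 28
478241 27384
467719209 26781524
457428908161 26192303088
447365004462249 25616045638540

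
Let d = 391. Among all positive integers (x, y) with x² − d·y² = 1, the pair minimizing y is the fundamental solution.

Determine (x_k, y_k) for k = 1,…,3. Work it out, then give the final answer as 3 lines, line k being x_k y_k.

7338680 371133
107712448284799 5447252648880
1580934379957370111960 79951288138564985667

√391 = [19; 1,3,2,2,1,…,3,1,38, …], period ℓ=16 (even) → k=15
a_0=19:  p_0=19·1+0=19,  q_0=19·0+1=1
a_1=1:  p_1=1·19+1=20,  q_1=1·1+0=1
a_2=3:  p_2=3·20+19=79,  q_2=3·1+1=4
a_3=2:  p_3=2·79+20=178,  q_3=2·4+1=9
…
a_5=1:  p_5=1·435+178=613,  q_5=1·22+9=31
a_6=1:  p_6=1·613+435=1048,  q_6=1·31+22=53
a_7=2:  p_7=2·1048+613=2709,  q_7=2·53+31=137
a_8=19:  p_8=19·2709+1048=52519,  q_8=19·137+53=2656
a_9=2:  p_9=2·52519+2709=107747,  q_9=2·2656+137=5449
a_10=1:  p_10=1·107747+52519=160266,  q_10=1·5449+2656=8105
a_11=1:  p_11=1·160266+107747=268013,  q_11=1·8105+5449=13554
…
a_13=2:  p_13=2·696292+268013=1660597,  q_13=2·35213+13554=83980
a_14=3:  p_14=3·1660597+696292=5678083,  q_14=3·83980+35213=287153
a_15=1:  p_15=1·5678083+1660597=7338680,  q_15=1·287153+83980=371133
fundamental: x₁=7338680, y₁=371133  (since 53856224142400 − 391·137739703689 = 1)
(7338680+371133√391)^2 = 107712448284799 + 5447252648880√391
(7338680+371133√391)^3 = 1580934379957370111960 + 79951288138564985667√391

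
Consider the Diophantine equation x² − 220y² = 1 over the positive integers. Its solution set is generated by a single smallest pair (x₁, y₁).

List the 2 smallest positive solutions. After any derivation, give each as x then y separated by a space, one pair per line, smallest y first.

89 6
15841 1068

√220 = [14; 1,4,1,28, …], period ℓ=4 (even) → k=3
a_0=14:  p_0=14·1+0=14,  q_0=14·0+1=1
a_1=1:  p_1=1·14+1=15,  q_1=1·1+0=1
a_2=4:  p_2=4·15+14=74,  q_2=4·1+1=5
a_3=1:  p_3=1·74+15=89,  q_3=1·5+1=6
→ (89, 6).  Check: 89²=7921, 220·6²=7920, difference 1.
k=2:  x_2 = 89·89+220·6·6 = 15841,  y_2 = 89·6+6·89 = 1068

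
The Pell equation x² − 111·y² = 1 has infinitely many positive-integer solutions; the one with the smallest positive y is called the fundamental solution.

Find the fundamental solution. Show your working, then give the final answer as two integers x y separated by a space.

d=111: √d = [10; 1,1,6,1,1,20] (ℓ=6, even), read p_5/q_5
i=0: a=10 ⇒ p=10, q=1
i=1: a=1 ⇒ p=11, q=1
…
i=3: a=6 ⇒ p=137, q=13
i=4: a=1 ⇒ p=158, q=15
i=5: a=1 ⇒ p=295, q=28
fundamental: x₁=295, y₁=28  (since 87025 − 111·784 = 1)

295 28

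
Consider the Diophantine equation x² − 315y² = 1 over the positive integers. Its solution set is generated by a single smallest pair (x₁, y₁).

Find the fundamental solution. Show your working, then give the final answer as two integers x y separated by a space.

71 4

√315 → a₀=17, period (1,2,1,34); ℓ=4 even so k=3
i=0: a=17 ⇒ p=17, q=1
i=1: a=1 ⇒ p=18, q=1
i=2: a=2 ⇒ p=53, q=3
i=3: a=1 ⇒ p=71, q=4
→ (71, 4).  Check: 71²=5041, 315·4²=5040, difference 1.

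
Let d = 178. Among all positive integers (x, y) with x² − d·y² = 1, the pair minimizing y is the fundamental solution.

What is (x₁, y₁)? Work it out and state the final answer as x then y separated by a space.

√178 → a₀=13, period (2,1,12,1,2,26); ℓ=6 even so k=5
k=0  a_k=13  p_k/q_k = 13/1
k=1  a_k=2  p_k/q_k = 27/2
k=2  a_k=1  p_k/q_k = 40/3
…
k=4  a_k=1  p_k/q_k = 547/41
k=5  a_k=2  p_k/q_k = 1601/120
→ (1601, 120).  Check: 1601²=2563201, 178·120²=2563200, difference 1.

1601 120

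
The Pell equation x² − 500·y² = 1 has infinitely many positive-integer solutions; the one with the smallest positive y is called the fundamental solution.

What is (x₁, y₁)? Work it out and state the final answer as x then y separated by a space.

930249 41602

√500 = [22; 2,1,3,2,1,…,1,2,44, …], period ℓ=14 (even) → k=13
a_0=22:  p_0=22·1+0=22,  q_0=22·0+1=1
…
a_7=10:  p_7=10·1364+805=14445,  q_7=10·61+36=646
…
a_9=1:  p_9=1·15809+14445=30254,  q_9=1·707+646=1353
…
a_12=1:  p_12=1·259205+76317=335522,  q_12=1·11592+3413=15005
a_13=2:  p_13=2·335522+259205=930249,  q_13=2·15005+11592=41602
(x₁, y₁) = (930249, 41602);  930249² − 500·41602² = 1 ✓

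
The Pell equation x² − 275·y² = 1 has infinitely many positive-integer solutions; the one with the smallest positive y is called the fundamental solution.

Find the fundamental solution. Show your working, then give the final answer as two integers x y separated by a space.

√275 → a₀=16, period (1,1,2,1,1,32); ℓ=6 even so k=5
k=0  a_k=16  p_k/q_k = 16/1
k=1  a_k=1  p_k/q_k = 17/1
k=2  a_k=1  p_k/q_k = 33/2
k=3  a_k=2  p_k/q_k = 83/5
k=4  a_k=1  p_k/q_k = 116/7
k=5  a_k=1  p_k/q_k = 199/12
(x₁, y₁) = (199, 12);  199² − 275·12² = 1 ✓

199 12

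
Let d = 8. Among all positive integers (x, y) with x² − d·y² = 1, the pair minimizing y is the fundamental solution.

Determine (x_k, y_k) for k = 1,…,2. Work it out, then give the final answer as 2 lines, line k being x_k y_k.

[2; 1,4] for √8; ℓ=2 ⇒ convergent index 1
a_0=2:  p_0=2·1+0=2,  q_0=2·0+1=1
a_1=1:  p_1=1·2+1=3,  q_1=1·1+0=1
fundamental: x₁=3, y₁=1  (since 9 − 8·1 = 1)
n=2: (3,1)∘(3,1) = (3·3+8·1·1, 3·1+1·3) = (17,6)

3 1
17 6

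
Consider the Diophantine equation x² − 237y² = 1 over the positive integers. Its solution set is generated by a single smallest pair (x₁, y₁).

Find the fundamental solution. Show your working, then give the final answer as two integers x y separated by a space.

228151 14820

√237 = [15; 2,1,1,7,10,7,1,1,2,30, …], period ℓ=10 (even) → k=9
step 0: (15, 1)  from 15·(1,0) + (0,1)
step 1: (31, 2)  from 2·(15,1) + (1,0)
step 2: (46, 3)  from 1·(31,2) + (15,1)
step 3: (77, 5)  from 1·(46,3) + (31,2)
step 4: (585, 38)  from 7·(77,5) + (46,3)
step 5: (5927, 385)  from 10·(585,38) + (77,5)
step 6: (42074, 2733)  from 7·(5927,385) + (585,38)
step 7: (48001, 3118)  from 1·(42074,2733) + (5927,385)
step 8: (90075, 5851)  from 1·(48001,3118) + (42074,2733)
step 9: (228151, 14820)  from 2·(90075,5851) + (48001,3118)
fundamental: x₁=228151, y₁=14820  (since 52052878801 − 237·219632400 = 1)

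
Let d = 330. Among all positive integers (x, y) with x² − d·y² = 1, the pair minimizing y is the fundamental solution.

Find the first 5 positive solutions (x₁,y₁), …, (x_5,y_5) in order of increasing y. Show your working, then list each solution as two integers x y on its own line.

109 6
23761 1308
5179789 285138
1129170241 62158776
246153932749 13550328030

√330 → a₀=18, period (6,36); ℓ=2 even so k=1
step 0: (18, 1)  from 18·(1,0) + (0,1)
step 1: (109, 6)  from 6·(18,1) + (1,0)
fundamental: x₁=109, y₁=6  (since 11881 − 330·36 = 1)
(x_2, y_2) = (109·109 + 330·6·6, 109·6 + 6·109) = (23761, 1308)
(x_3, y_3) = (109·23761 + 330·6·1308, 109·1308 + 6·23761) = (5179789, 285138)
(x_4, y_4) = (109·5179789 + 330·6·285138, 109·285138 + 6·5179789) = (1129170241, 62158776)
(x_5, y_5) = (109·1129170241 + 330·6·62158776, 109·62158776 + 6·1129170241) = (246153932749, 13550328030)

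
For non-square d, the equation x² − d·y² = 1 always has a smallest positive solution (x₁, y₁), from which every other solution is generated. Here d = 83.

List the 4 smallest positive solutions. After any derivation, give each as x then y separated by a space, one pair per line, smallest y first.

[9; 9,18] for √83; ℓ=2 ⇒ convergent index 1
a_0=9:  p_0=9·1+0=9,  q_0=9·0+1=1
a_1=9:  p_1=9·9+1=82,  q_1=9·1+0=9
→ (82, 9).  Check: 82²=6724, 83·9²=6723, difference 1.
(82+9√83)^2 = 13447 + 1476√83
(82+9√83)^3 = 2205226 + 242055√83
(82+9√83)^4 = 361643617 + 39695544√83

82 9
13447 1476
2205226 242055
361643617 39695544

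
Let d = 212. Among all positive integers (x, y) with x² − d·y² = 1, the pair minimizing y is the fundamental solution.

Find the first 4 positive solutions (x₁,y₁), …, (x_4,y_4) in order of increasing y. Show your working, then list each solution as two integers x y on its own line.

66249 4550
8777860001 602865900
1163048894346249 79878526013650
154101652394311440001 10583744939153731800

√212 → a₀=14, period (1,1,3,1,1,…,1,1,28); ℓ=14 even so k=13
a_0=14:  p_0=14·1+0=14,  q_0=14·0+1=1
a_1=1:  p_1=1·14+1=15,  q_1=1·1+0=1
a_2=1:  p_2=1·15+14=29,  q_2=1·1+1=2
a_3=3:  p_3=3·29+15=102,  q_3=3·2+1=7
a_4=1:  p_4=1·102+29=131,  q_4=1·7+2=9
…
a_6=1:  p_6=1·233+131=364,  q_6=1·16+9=25
…
a_8=1:  p_8=1·2417+364=2781,  q_8=1·166+25=191
a_9=1:  p_9=1·2781+2417=5198,  q_9=1·191+166=357
a_10=1:  p_10=1·5198+2781=7979,  q_10=1·357+191=548
a_11=3:  p_11=3·7979+5198=29135,  q_11=3·548+357=2001
a_12=1:  p_12=1·29135+7979=37114,  q_12=1·2001+548=2549
a_13=1:  p_13=1·37114+29135=66249,  q_13=1·2549+2001=4550
→ (66249, 4550).  Check: 66249²=4388930001, 212·4550²=4388930000, difference 1.
(66249+4550√212)^2 = 8777860001 + 602865900√212
(66249+4550√212)^3 = 1163048894346249 + 79878526013650√212
(66249+4550√212)^4 = 154101652394311440001 + 10583744939153731800√212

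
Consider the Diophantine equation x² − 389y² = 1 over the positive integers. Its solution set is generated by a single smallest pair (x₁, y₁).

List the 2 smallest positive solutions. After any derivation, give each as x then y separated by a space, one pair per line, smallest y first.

3287049 166660
21609382256801 1095639172680

d=389: √d = [19; 1,2,1,1,1,1,2,1,38] (ℓ=9, odd), read p_17/q_17
step 0: (19, 1)  from 19·(1,0) + (0,1)
…
step 3: (79, 4)  from 1·(59,3) + (20,1)
step 4: (138, 7)  from 1·(79,4) + (59,3)
step 5: (217, 11)  from 1·(138,7) + (79,4)
…
step 7: (927, 47)  from 2·(355,18) + (217,11)
step 8: (1282, 65)  from 1·(927,47) + (355,18)
…
step 11: (151493, 7681)  from 2·(50925,2582) + (49643,2517)
…
step 13: (353911, 17944)  from 1·(202418,10263) + (151493,7681)
step 14: (556329, 28207)  from 1·(353911,17944) + (202418,10263)
step 15: (910240, 46151)  from 1·(556329,28207) + (353911,17944)
step 16: (2376809, 120509)  from 2·(910240,46151) + (556329,28207)
step 17: (3287049, 166660)  from 1·(2376809,120509) + (910240,46151)
(x₁, y₁) = (3287049, 166660);  3287049² − 389·166660² = 1 ✓
(3287049+166660√389)^2 = 21609382256801 + 1095639172680√389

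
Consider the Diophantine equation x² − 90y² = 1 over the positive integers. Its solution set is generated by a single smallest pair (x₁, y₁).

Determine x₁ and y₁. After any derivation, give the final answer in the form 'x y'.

√90 → a₀=9, period (2,18); ℓ=2 even so k=1
k=0  a_k=9  p_k/q_k = 9/1
k=1  a_k=2  p_k/q_k = 19/2
(x₁, y₁) = (19, 2);  19² − 90·2² = 1 ✓

19 2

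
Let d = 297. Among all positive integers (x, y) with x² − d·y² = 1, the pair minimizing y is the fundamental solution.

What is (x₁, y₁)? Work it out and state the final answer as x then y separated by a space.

48599 2820

[17; 4,3,1,1,2,1,1,3,4,34] for √297; ℓ=10 ⇒ convergent index 9
a_0=17:  p_0=17·1+0=17,  q_0=17·0+1=1
…
a_2=3:  p_2=3·69+17=224,  q_2=3·4+1=13
a_3=1:  p_3=1·224+69=293,  q_3=1·13+4=17
a_4=1:  p_4=1·293+224=517,  q_4=1·17+13=30
a_5=2:  p_5=2·517+293=1327,  q_5=2·30+17=77
…
a_7=1:  p_7=1·1844+1327=3171,  q_7=1·107+77=184
a_8=3:  p_8=3·3171+1844=11357,  q_8=3·184+107=659
a_9=4:  p_9=4·11357+3171=48599,  q_9=4·659+184=2820
→ (48599, 2820).  Check: 48599²=2361862801, 297·2820²=2361862800, difference 1.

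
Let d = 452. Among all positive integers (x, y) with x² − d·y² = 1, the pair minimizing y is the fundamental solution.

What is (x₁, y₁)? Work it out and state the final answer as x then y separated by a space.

1204353 56648

[21; 3,1,5,3,10,3,5,1,3,42] for √452; ℓ=10 ⇒ convergent index 9
a_0=21:  p_0=21·1+0=21,  q_0=21·0+1=1
a_1=3:  p_1=3·21+1=64,  q_1=3·1+0=3
a_2=1:  p_2=1·64+21=85,  q_2=1·3+1=4
a_3=5:  p_3=5·85+64=489,  q_3=5·4+3=23
a_4=3:  p_4=3·489+85=1552,  q_4=3·23+4=73
a_5=10:  p_5=10·1552+489=16009,  q_5=10·73+23=753
a_6=3:  p_6=3·16009+1552=49579,  q_6=3·753+73=2332
…
a_8=1:  p_8=1·263904+49579=313483,  q_8=1·12413+2332=14745
a_9=3:  p_9=3·313483+263904=1204353,  q_9=3·14745+12413=56648
fundamental: x₁=1204353, y₁=56648  (since 1450466148609 − 452·3208995904 = 1)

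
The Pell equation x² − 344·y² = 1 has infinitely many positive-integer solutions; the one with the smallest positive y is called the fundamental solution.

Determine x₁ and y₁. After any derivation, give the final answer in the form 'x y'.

10405 561

[18; 1,1,4,1,3,1,4,1,1,36] for √344; ℓ=10 ⇒ convergent index 9
a_0=18:  p_0=18·1+0=18,  q_0=18·0+1=1
a_1=1:  p_1=1·18+1=19,  q_1=1·1+0=1
a_2=1:  p_2=1·19+18=37,  q_2=1·1+1=2
…
a_6=1:  p_6=1·779+204=983,  q_6=1·42+11=53
…
a_8=1:  p_8=1·4711+983=5694,  q_8=1·254+53=307
a_9=1:  p_9=1·5694+4711=10405,  q_9=1·307+254=561
(x₁, y₁) = (10405, 561);  10405² − 344·561² = 1 ✓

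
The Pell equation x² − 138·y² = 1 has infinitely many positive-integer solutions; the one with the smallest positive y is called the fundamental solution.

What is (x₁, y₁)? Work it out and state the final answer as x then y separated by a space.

[11; 1,2,1,22] for √138; ℓ=4 ⇒ convergent index 3
k=0  a_k=11  p_k/q_k = 11/1
…
k=2  a_k=2  p_k/q_k = 35/3
k=3  a_k=1  p_k/q_k = 47/4
→ (47, 4).  Check: 47²=2209, 138·4²=2208, difference 1.

47 4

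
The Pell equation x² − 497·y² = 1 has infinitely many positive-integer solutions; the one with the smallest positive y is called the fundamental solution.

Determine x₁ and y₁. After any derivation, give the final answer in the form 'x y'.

1201887 53912

√497 = [22; 3,2,2,5,6,5,2,2,3,44, …], period ℓ=10 (even) → k=9
step 0: (22, 1)  from 22·(1,0) + (0,1)
step 1: (67, 3)  from 3·(22,1) + (1,0)
step 2: (156, 7)  from 2·(67,3) + (22,1)
step 3: (379, 17)  from 2·(156,7) + (67,3)
step 4: (2051, 92)  from 5·(379,17) + (156,7)
step 5: (12685, 569)  from 6·(2051,92) + (379,17)
step 6: (65476, 2937)  from 5·(12685,569) + (2051,92)
step 7: (143637, 6443)  from 2·(65476,2937) + (12685,569)
step 8: (352750, 15823)  from 2·(143637,6443) + (65476,2937)
step 9: (1201887, 53912)  from 3·(352750,15823) + (143637,6443)
fundamental: x₁=1201887, y₁=53912  (since 1444532360769 − 497·2906503744 = 1)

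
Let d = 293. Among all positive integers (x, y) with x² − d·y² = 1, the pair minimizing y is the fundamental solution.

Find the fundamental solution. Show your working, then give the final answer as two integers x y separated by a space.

12320649 719780

[17; 8,1,1,8,34] for √293; ℓ=5 ⇒ convergent index 9
step 0: (17, 1)  from 17·(1,0) + (0,1)
step 1: (137, 8)  from 8·(17,1) + (1,0)
step 2: (154, 9)  from 1·(137,8) + (17,1)
step 3: (291, 17)  from 1·(154,9) + (137,8)
step 4: (2482, 145)  from 8·(291,17) + (154,9)
…
step 6: (679914, 39721)  from 8·(84679,4947) + (2482,145)
…
step 8: (1444507, 84389)  from 1·(764593,44668) + (679914,39721)
step 9: (12320649, 719780)  from 8·(1444507,84389) + (764593,44668)
→ (12320649, 719780).  Check: 12320649²=151798391781201, 293·719780²=151798391781200, difference 1.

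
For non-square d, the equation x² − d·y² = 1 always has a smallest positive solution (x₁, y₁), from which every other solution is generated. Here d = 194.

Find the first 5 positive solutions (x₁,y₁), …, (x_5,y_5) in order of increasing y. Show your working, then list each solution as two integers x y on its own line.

195 14
76049 5460
29658915 2129386
11566900801 830455080
4511061653475 323875351814

√194 = [13; 1,12,1,26, …], period ℓ=4 (even) → k=3
a_0=13:  p_0=13·1+0=13,  q_0=13·0+1=1
a_1=1:  p_1=1·13+1=14,  q_1=1·1+0=1
a_2=12:  p_2=12·14+13=181,  q_2=12·1+1=13
a_3=1:  p_3=1·181+14=195,  q_3=1·13+1=14
fundamental: x₁=195, y₁=14  (since 38025 − 194·196 = 1)
n=2: (195,14)∘(195,14) = (195·195+194·14·14, 195·14+14·195) = (76049,5460)
n=3: (76049,5460)∘(195,14) = (195·76049+194·14·5460, 195·5460+14·76049) = (29658915,2129386)
n=4: (29658915,2129386)∘(195,14) = (195·29658915+194·14·2129386, 195·2129386+14·29658915) = (11566900801,830455080)
n=5: (11566900801,830455080)∘(195,14) = (195·11566900801+194·14·830455080, 195·830455080+14·11566900801) = (4511061653475,323875351814)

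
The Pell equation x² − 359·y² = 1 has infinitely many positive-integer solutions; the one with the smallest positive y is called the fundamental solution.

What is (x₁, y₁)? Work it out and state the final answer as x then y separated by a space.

√359 = [18; 1,17,1,36, …], period ℓ=4 (even) → k=3
a_0=18:  p_0=18·1+0=18,  q_0=18·0+1=1
a_1=1:  p_1=1·18+1=19,  q_1=1·1+0=1
a_2=17:  p_2=17·19+18=341,  q_2=17·1+1=18
a_3=1:  p_3=1·341+19=360,  q_3=1·18+1=19
→ (360, 19).  Check: 360²=129600, 359·19²=129599, difference 1.

360 19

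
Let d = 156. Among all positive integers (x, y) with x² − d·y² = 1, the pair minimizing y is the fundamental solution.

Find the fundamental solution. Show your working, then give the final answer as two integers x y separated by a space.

25 2

[12; 2,24] for √156; ℓ=2 ⇒ convergent index 1
a_0=12:  p_0=12·1+0=12,  q_0=12·0+1=1
a_1=2:  p_1=2·12+1=25,  q_1=2·1+0=2
→ (25, 2).  Check: 25²=625, 156·2²=624, difference 1.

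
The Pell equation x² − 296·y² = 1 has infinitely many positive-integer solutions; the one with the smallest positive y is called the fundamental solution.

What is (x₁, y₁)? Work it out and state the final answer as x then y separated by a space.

3699 215

d=296: √d = [17; 4,1,7,1,4,34] (ℓ=6, even), read p_5/q_5
step 0: (17, 1)  from 17·(1,0) + (0,1)
step 1: (69, 4)  from 4·(17,1) + (1,0)
…
step 4: (757, 44)  from 1·(671,39) + (86,5)
step 5: (3699, 215)  from 4·(757,44) + (671,39)
→ (3699, 215).  Check: 3699²=13682601, 296·215²=13682600, difference 1.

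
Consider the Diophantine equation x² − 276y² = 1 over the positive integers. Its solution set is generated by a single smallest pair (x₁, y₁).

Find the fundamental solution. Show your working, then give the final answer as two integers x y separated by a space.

7775 468

d=276: √d = [16; 1,1,1,1,2,2,2,1,1,1,1,32] (ℓ=12, even), read p_11/q_11
a_0=16:  p_0=16·1+0=16,  q_0=16·0+1=1
…
a_2=1:  p_2=1·17+16=33,  q_2=1·1+1=2
a_3=1:  p_3=1·33+17=50,  q_3=1·2+1=3
…
a_5=2:  p_5=2·83+50=216,  q_5=2·5+3=13
…
a_7=2:  p_7=2·515+216=1246,  q_7=2·31+13=75
…
a_10=1:  p_10=1·3007+1761=4768,  q_10=1·181+106=287
a_11=1:  p_11=1·4768+3007=7775,  q_11=1·287+181=468
fundamental: x₁=7775, y₁=468  (since 60450625 − 276·219024 = 1)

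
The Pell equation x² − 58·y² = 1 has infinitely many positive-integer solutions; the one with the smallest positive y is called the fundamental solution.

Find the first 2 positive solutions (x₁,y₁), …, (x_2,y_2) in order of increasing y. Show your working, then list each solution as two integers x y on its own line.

19603 2574
768555217 100916244

[7; 1,1,1,1,1,1,14] for √58; ℓ=7 ⇒ convergent index 13
a_0=7:  p_0=7·1+0=7,  q_0=7·0+1=1
…
a_3=1:  p_3=1·15+8=23,  q_3=1·2+1=3
…
a_5=1:  p_5=1·38+23=61,  q_5=1·5+3=8
a_6=1:  p_6=1·61+38=99,  q_6=1·8+5=13
a_7=14:  p_7=14·99+61=1447,  q_7=14·13+8=190
…
a_9=1:  p_9=1·1546+1447=2993,  q_9=1·203+190=393
…
a_12=1:  p_12=1·7532+4539=12071,  q_12=1·989+596=1585
a_13=1:  p_13=1·12071+7532=19603,  q_13=1·1585+989=2574
fundamental: x₁=19603, y₁=2574  (since 384277609 − 58·6625476 = 1)
k=2:  x_2 = 19603·19603+58·2574·2574 = 768555217,  y_2 = 19603·2574+2574·19603 = 100916244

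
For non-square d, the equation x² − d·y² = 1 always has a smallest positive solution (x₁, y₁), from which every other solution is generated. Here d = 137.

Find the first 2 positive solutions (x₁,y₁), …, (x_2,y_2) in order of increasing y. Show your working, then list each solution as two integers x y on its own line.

6083073 519712
74007554246657 6322892069952

√137 → a₀=11, period (1,2,2,1,1,2,2,1,22); ℓ=9 odd so k=17
k=0  a_k=11  p_k/q_k = 11/1
…
k=2  a_k=2  p_k/q_k = 35/3
…
k=6  a_k=2  p_k/q_k = 515/44
k=7  a_k=2  p_k/q_k = 1229/105
k=8  a_k=1  p_k/q_k = 1744/149
…
k=10  a_k=1  p_k/q_k = 41341/3532
…
k=13  a_k=1  p_k/q_k = 408178/34873
…
k=16  a_k=2  p_k/q_k = 4286741/366241
k=17  a_k=1  p_k/q_k = 6083073/519712
(x₁, y₁) = (6083073, 519712);  6083073² − 137·519712² = 1 ✓
k=2:  x_2 = 6083073·6083073+137·519712·519712 = 74007554246657,  y_2 = 6083073·519712+519712·6083073 = 6322892069952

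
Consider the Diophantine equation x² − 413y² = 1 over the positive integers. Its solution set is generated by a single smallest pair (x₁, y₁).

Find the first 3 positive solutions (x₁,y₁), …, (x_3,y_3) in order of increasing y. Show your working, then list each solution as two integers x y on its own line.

113399 5580
25718666401 1265532840
5832942102300599 287020317040740

√413 → a₀=20, period (3,9,1,4,1,9,3,40); ℓ=8 even so k=7
i=0: a=20 ⇒ p=20, q=1
i=1: a=3 ⇒ p=61, q=3
i=2: a=9 ⇒ p=569, q=28
…
i=4: a=4 ⇒ p=3089, q=152
i=5: a=1 ⇒ p=3719, q=183
i=6: a=9 ⇒ p=36560, q=1799
i=7: a=3 ⇒ p=113399, q=5580
(x₁, y₁) = (113399, 5580);  113399² − 413·5580² = 1 ✓
(x_2, y_2) = (113399·113399 + 413·5580·5580, 113399·5580 + 5580·113399) = (25718666401, 1265532840)
(x_3, y_3) = (113399·25718666401 + 413·5580·1265532840, 113399·1265532840 + 5580·25718666401) = (5832942102300599, 287020317040740)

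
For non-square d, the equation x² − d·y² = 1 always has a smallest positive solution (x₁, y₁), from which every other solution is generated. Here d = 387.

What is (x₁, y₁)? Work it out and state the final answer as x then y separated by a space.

3482 177

√387 = [19; 1,2,19,2,1,38, …], period ℓ=6 (even) → k=5
i=0: a=19 ⇒ p=19, q=1
i=1: a=1 ⇒ p=20, q=1
…
i=3: a=19 ⇒ p=1141, q=58
i=4: a=2 ⇒ p=2341, q=119
i=5: a=1 ⇒ p=3482, q=177
fundamental: x₁=3482, y₁=177  (since 12124324 − 387·31329 = 1)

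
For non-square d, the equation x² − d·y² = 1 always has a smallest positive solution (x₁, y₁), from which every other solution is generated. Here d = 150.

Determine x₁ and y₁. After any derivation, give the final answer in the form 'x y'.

49 4

d=150: √d = [12; 4,24] (ℓ=2, even), read p_1/q_1
a_0=12:  p_0=12·1+0=12,  q_0=12·0+1=1
a_1=4:  p_1=4·12+1=49,  q_1=4·1+0=4
fundamental: x₁=49, y₁=4  (since 2401 − 150·16 = 1)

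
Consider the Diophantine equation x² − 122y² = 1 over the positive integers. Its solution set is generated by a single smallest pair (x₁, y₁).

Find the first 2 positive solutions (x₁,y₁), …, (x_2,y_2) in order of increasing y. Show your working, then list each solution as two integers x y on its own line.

√122 = [11; 22, …], period ℓ=1 (odd) → k=1
step 0: (11, 1)  from 11·(1,0) + (0,1)
step 1: (243, 22)  from 22·(11,1) + (1,0)
(x₁, y₁) = (243, 22);  243² − 122·22² = 1 ✓
k=2:  x_2 = 243·243+122·22·22 = 118097,  y_2 = 243·22+22·243 = 10692

243 22
118097 10692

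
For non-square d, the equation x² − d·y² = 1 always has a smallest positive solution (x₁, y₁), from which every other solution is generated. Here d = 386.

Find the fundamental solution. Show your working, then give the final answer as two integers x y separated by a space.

111555 5678

[19; 1,1,1,4,1,18,1,4,1,1,1,38] for √386; ℓ=12 ⇒ convergent index 11
a_0=19:  p_0=19·1+0=19,  q_0=19·0+1=1
…
a_2=1:  p_2=1·20+19=39,  q_2=1·1+1=2
a_3=1:  p_3=1·39+20=59,  q_3=1·2+1=3
…
a_7=1:  p_7=1·6287+334=6621,  q_7=1·320+17=337
a_8=4:  p_8=4·6621+6287=32771,  q_8=4·337+320=1668
…
a_10=1:  p_10=1·39392+32771=72163,  q_10=1·2005+1668=3673
a_11=1:  p_11=1·72163+39392=111555,  q_11=1·3673+2005=5678
→ (111555, 5678).  Check: 111555²=12444518025, 386·5678²=12444518024, difference 1.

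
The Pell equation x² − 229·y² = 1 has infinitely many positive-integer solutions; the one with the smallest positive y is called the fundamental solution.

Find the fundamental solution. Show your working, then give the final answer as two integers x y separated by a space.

√229 → a₀=15, period (7,1,1,7,30); ℓ=5 odd so k=9
k=0  a_k=15  p_k/q_k = 15/1
k=1  a_k=7  p_k/q_k = 106/7
k=2  a_k=1  p_k/q_k = 121/8
k=3  a_k=1  p_k/q_k = 227/15
k=4  a_k=7  p_k/q_k = 1710/113
k=5  a_k=30  p_k/q_k = 51527/3405
…
k=7  a_k=1  p_k/q_k = 413926/27353
k=8  a_k=1  p_k/q_k = 776325/51301
k=9  a_k=7  p_k/q_k = 5848201/386460
fundamental: x₁=5848201, y₁=386460  (since 34201454936401 − 229·149351331600 = 1)

5848201 386460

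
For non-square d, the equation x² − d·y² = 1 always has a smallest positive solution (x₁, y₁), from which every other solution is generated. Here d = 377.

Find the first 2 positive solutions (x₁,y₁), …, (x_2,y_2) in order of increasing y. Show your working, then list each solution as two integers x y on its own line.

233 12
108577 5592

√377 → a₀=19, period (2,2,2,38); ℓ=4 even so k=3
k=0  a_k=19  p_k/q_k = 19/1
k=1  a_k=2  p_k/q_k = 39/2
k=2  a_k=2  p_k/q_k = 97/5
k=3  a_k=2  p_k/q_k = 233/12
(x₁, y₁) = (233, 12);  233² − 377·12² = 1 ✓
(233+12√377)^2 = 108577 + 5592√377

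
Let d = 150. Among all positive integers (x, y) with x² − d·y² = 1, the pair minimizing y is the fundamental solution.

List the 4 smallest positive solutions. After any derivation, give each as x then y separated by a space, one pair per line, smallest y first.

[12; 4,24] for √150; ℓ=2 ⇒ convergent index 1
i=0: a=12 ⇒ p=12, q=1
i=1: a=4 ⇒ p=49, q=4
fundamental: x₁=49, y₁=4  (since 2401 − 150·16 = 1)
(x_2, y_2) = (49·49 + 150·4·4, 49·4 + 4·49) = (4801, 392)
(x_3, y_3) = (49·4801 + 150·4·392, 49·392 + 4·4801) = (470449, 38412)
(x_4, y_4) = (49·470449 + 150·4·38412, 49·38412 + 4·470449) = (46099201, 3763984)

49 4
4801 392
470449 38412
46099201 3763984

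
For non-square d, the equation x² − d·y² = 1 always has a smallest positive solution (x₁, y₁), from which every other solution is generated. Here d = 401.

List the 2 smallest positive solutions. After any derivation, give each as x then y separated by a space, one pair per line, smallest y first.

801 40
1283201 64080

[20; 40] for √401; ℓ=1 ⇒ convergent index 1
a_0=20:  p_0=20·1+0=20,  q_0=20·0+1=1
a_1=40:  p_1=40·20+1=801,  q_1=40·1+0=40
fundamental: x₁=801, y₁=40  (since 641601 − 401·1600 = 1)
(801+40√401)^2 = 1283201 + 64080√401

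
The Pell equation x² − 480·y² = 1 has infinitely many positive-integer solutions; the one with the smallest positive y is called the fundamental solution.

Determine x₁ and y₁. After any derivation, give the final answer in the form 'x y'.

241 11

√480 = [21; 1,9,1,42, …], period ℓ=4 (even) → k=3
k=0  a_k=21  p_k/q_k = 21/1
…
k=2  a_k=9  p_k/q_k = 219/10
k=3  a_k=1  p_k/q_k = 241/11
→ (241, 11).  Check: 241²=58081, 480·11²=58080, difference 1.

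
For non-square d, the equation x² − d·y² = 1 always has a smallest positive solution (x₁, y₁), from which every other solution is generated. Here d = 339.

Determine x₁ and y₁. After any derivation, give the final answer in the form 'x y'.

97970 5321

√339 = [18; 2,2,2,1,17,1,2,2,2,36, …], period ℓ=10 (even) → k=9
a_0=18:  p_0=18·1+0=18,  q_0=18·0+1=1
a_1=2:  p_1=2·18+1=37,  q_1=2·1+0=2
a_2=2:  p_2=2·37+18=92,  q_2=2·2+1=5
…
a_6=1:  p_6=1·5542+313=5855,  q_6=1·301+17=318
…
a_8=2:  p_8=2·17252+5855=40359,  q_8=2·937+318=2192
a_9=2:  p_9=2·40359+17252=97970,  q_9=2·2192+937=5321
(x₁, y₁) = (97970, 5321);  97970² − 339·5321² = 1 ✓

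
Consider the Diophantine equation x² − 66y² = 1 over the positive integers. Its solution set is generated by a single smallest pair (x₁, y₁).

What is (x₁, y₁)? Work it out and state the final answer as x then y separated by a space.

65 8

d=66: √d = [8; 8,16] (ℓ=2, even), read p_1/q_1
i=0: a=8 ⇒ p=8, q=1
i=1: a=8 ⇒ p=65, q=8
→ (65, 8).  Check: 65²=4225, 66·8²=4224, difference 1.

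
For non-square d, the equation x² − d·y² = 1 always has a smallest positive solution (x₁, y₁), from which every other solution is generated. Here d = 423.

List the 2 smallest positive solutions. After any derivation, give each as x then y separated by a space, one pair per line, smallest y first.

4607 224
42448897 2063936

√423 → a₀=20, period (1,1,3,4,3,1,1,40); ℓ=8 even so k=7
k=0  a_k=20  p_k/q_k = 20/1
k=1  a_k=1  p_k/q_k = 21/1
k=2  a_k=1  p_k/q_k = 41/2
k=3  a_k=3  p_k/q_k = 144/7
k=4  a_k=4  p_k/q_k = 617/30
k=5  a_k=3  p_k/q_k = 1995/97
k=6  a_k=1  p_k/q_k = 2612/127
k=7  a_k=1  p_k/q_k = 4607/224
fundamental: x₁=4607, y₁=224  (since 21224449 − 423·50176 = 1)
n=2: (4607,224)∘(4607,224) = (4607·4607+423·224·224, 4607·224+224·4607) = (42448897,2063936)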